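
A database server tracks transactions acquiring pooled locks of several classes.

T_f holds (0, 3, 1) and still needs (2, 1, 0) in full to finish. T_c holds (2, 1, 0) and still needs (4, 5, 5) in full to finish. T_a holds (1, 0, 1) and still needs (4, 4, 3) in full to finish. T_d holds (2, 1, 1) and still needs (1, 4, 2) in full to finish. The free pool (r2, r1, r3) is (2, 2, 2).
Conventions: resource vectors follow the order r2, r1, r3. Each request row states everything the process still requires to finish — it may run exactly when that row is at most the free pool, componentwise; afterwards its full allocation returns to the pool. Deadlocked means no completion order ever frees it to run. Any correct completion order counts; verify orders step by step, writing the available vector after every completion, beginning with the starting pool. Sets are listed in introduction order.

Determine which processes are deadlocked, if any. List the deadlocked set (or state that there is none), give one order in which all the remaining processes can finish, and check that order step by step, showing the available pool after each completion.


The deadlocked set is empty.
Key observation: no deadlock: T_f fits now, and the freed resources carry the rest through.
A valid finishing order for the others: T_f, T_d, T_a, T_c. Walking it through:
  pool = (2, 2, 2)
  T_f needs (2, 1, 0) <= (2, 2, 2) -> finishes; pool += (0, 3, 1) = (2, 5, 3)
  T_d needs (1, 4, 2) <= (2, 5, 3) -> finishes; pool += (2, 1, 1) = (4, 6, 4)
  T_a needs (4, 4, 3) <= (4, 6, 4) -> finishes; pool += (1, 0, 1) = (5, 6, 5)
  T_c needs (4, 5, 5) <= (5, 6, 5) -> finishes; pool += (2, 1, 0) = (7, 7, 5)


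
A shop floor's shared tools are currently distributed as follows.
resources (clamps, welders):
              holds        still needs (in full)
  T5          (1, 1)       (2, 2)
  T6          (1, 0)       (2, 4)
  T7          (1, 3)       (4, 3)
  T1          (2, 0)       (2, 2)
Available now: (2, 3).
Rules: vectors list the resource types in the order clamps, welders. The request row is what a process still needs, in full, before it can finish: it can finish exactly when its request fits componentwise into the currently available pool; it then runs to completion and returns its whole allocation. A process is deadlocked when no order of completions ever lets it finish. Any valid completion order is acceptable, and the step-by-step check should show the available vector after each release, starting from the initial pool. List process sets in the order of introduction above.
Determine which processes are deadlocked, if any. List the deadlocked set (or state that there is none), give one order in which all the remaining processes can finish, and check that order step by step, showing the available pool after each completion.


Nothing here is deadlocked.
Key observation: starting with T1, each completion frees enough for the next — no one is permanently blocked.
One completion order for the rest: T1, T5, T7, T6. Walking it through:
  pool = (2, 3)
  T1: need (2, 2) fits (2, 3); releases (2, 0), pool now (4, 3)
  T5: need (2, 2) fits (4, 3); releases (1, 1), pool now (5, 4)
  T7: need (4, 3) fits (5, 4); releases (1, 3), pool now (6, 7)
  T6: need (2, 4) fits (6, 7); releases (1, 0), pool now (7, 7)


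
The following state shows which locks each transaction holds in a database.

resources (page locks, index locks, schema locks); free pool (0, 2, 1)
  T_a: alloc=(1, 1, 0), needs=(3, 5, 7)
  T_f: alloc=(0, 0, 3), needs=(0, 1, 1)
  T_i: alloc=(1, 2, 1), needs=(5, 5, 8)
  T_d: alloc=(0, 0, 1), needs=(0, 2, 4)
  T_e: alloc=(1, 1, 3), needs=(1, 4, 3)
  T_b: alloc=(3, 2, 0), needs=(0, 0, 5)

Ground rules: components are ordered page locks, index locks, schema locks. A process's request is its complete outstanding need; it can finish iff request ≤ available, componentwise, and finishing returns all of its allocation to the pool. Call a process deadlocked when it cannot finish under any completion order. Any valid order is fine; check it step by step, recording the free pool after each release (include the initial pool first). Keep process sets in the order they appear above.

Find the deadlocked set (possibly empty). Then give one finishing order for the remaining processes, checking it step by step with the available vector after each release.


The deadlocked set is empty.
Key observation: there is always a runnable process — T_f first — so the state unwinds completely.
One completion order for the rest: T_f, T_d, T_b, T_e, T_a, T_i. Verifying each step:
  pool = (0, 2, 1)
  T_f needs (0, 1, 1) <= (0, 2, 1) -> finishes; pool += (0, 0, 3) = (0, 2, 4)
  T_d needs (0, 2, 4) <= (0, 2, 4) -> finishes; pool += (0, 0, 1) = (0, 2, 5)
  T_b needs (0, 0, 5) <= (0, 2, 5) -> finishes; pool += (3, 2, 0) = (3, 4, 5)
  T_e needs (1, 4, 3) <= (3, 4, 5) -> finishes; pool += (1, 1, 3) = (4, 5, 8)
  T_a needs (3, 5, 7) <= (4, 5, 8) -> finishes; pool += (1, 1, 0) = (5, 6, 8)
  T_i needs (5, 5, 8) <= (5, 6, 8) -> finishes; pool += (1, 2, 1) = (6, 8, 9)


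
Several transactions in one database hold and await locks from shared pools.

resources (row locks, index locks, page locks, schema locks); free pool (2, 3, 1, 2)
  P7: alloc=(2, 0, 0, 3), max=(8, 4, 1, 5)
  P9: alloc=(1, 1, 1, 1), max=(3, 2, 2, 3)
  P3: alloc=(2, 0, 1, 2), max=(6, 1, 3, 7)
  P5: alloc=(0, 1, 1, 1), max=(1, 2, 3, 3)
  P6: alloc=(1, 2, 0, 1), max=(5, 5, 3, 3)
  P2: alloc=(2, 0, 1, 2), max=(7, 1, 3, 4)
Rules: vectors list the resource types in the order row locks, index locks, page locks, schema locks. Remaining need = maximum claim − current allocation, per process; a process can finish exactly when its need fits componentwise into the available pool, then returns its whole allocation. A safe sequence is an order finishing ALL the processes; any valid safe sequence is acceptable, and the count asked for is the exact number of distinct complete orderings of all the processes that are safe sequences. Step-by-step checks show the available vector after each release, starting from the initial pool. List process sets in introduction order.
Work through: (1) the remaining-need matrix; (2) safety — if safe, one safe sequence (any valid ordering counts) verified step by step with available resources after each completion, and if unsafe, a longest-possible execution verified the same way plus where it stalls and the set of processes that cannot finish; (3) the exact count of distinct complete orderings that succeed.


(1) Need matrix, components ordered row locks, index locks, page locks, schema locks:
  P7: (6, 4, 1, 2)
  P9: (2, 1, 1, 2)
  P3: (4, 1, 2, 5)
  P5: (1, 1, 2, 2)
  P6: (4, 3, 3, 2)
  P2: (5, 1, 2, 2)
(2) UNSAFE — no complete ordering exists.
Key observation: the wall is row locks: completing P9, P5 brings the pool only to (3, 5, 3, 4), and all the rest need more.
Going as far as possible: P9, P5; after that, nothing fits. Check, step by step:
  pool = (2, 3, 1, 2)
  run P9 (needs (2, 1, 1, 2), free (2, 3, 1, 2)); after release of (1, 1, 1, 1) the pool is (3, 4, 2, 3)
  run P5 (needs (1, 1, 2, 2), free (3, 4, 2, 3)); after release of (0, 1, 1, 1) the pool is (3, 5, 3, 4)
  blocked: P7 wants (6, 4, 1, 2), pool (3, 5, 3, 4) — not enough row locks
  blocked: P3 wants (4, 1, 2, 5), pool (3, 5, 3, 4) — not enough row locks and schema locks
  blocked: P6 wants (4, 3, 3, 2), pool (3, 5, 3, 4) — not enough row locks
  blocked: P2 wants (5, 1, 2, 2), pool (3, 5, 3, 4) — not enough row locks
Processes that can never finish: P7, P3, P6 and P2.
(3) Exactly 0 of the possible complete orderings are safe sequences.


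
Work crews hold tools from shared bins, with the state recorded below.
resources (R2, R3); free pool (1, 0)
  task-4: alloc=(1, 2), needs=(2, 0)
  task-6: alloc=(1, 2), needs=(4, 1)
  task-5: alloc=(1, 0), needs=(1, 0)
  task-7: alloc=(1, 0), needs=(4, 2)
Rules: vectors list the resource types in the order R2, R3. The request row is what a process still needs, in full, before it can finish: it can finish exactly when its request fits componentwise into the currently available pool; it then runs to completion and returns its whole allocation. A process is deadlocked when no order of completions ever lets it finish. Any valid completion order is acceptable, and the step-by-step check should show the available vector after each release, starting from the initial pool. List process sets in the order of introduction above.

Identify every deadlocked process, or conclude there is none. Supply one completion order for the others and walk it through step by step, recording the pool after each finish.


Deadlocked: task-6 and task-7.
Key observation: the wall is R2: completing task-5, task-4 brings the pool only to (3, 2), and all the rest need more.
One completion order for the rest: task-5, task-4. Check, step by step:
  pool = (1, 0)
  task-5 needs (1, 0) <= (1, 0) -> finishes; pool += (1, 0) = (2, 0)
  task-4 needs (2, 0) <= (2, 0) -> finishes; pool += (1, 2) = (3, 2)
The stuck group stays short no matter what:
  blocked: task-6 wants (4, 1), pool (3, 2) — not enough R2
  blocked: task-7 wants (4, 2), pool (3, 2) — not enough R2


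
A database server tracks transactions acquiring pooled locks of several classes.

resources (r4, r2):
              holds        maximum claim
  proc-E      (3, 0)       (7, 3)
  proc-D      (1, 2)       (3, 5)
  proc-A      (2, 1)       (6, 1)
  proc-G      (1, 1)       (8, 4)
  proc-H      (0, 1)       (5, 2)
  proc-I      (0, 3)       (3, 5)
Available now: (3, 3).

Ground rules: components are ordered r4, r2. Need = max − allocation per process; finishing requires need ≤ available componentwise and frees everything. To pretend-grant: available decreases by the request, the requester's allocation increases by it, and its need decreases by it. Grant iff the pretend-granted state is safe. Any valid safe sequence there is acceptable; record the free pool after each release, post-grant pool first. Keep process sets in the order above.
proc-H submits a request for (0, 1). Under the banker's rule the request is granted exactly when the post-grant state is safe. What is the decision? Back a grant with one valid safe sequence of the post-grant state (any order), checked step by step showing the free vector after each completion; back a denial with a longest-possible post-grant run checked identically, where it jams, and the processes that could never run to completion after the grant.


GRANT — the state after the grant stays safe, e.g. via proc-I, proc-D, proc-A, proc-H, proc-E, proc-G.
Key observation: granting shrinks the pool to (3, 2), yet proc-I still fits and the chain goes through.
Step-by-step check of the post-grant state:
  pool = (3, 2)
  proc-I: need (3, 2) fits (3, 2); releases (0, 3), pool now (3, 5)
  proc-D: need (2, 3) fits (3, 5); releases (1, 2), pool now (4, 7)
  proc-A: need (4, 0) fits (4, 7); releases (2, 1), pool now (6, 8)
  proc-H: need (5, 0) fits (6, 8); releases (0, 2), pool now (6, 10)
  proc-E: need (4, 3) fits (6, 10); releases (3, 0), pool now (9, 10)
  proc-G: need (7, 3) fits (9, 10); releases (1, 1), pool now (10, 11)


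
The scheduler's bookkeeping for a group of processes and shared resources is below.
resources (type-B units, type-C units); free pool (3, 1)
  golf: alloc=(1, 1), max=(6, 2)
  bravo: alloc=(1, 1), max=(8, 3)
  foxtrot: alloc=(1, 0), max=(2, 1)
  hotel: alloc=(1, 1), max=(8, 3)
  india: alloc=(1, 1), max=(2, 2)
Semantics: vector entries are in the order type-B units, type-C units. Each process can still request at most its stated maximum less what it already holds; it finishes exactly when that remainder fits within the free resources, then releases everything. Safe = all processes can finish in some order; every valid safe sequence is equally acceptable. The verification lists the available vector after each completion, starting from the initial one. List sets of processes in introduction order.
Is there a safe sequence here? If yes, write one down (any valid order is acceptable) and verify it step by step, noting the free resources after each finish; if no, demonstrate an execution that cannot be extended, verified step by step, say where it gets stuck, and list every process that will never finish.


The state is UNSAFE.
Key observation: once india, foxtrot, golf finish, the pool peaks at (6, 3) — and every remaining process still needs more type-B units than that.
The run india, foxtrot, golf cannot be extended any further. Check, step by step:
  pool = (3, 1)
  india needs (1, 1) <= (3, 1) -> finishes; pool += (1, 1) = (4, 2)
  foxtrot needs (1, 1) <= (4, 2) -> finishes; pool += (1, 0) = (5, 2)
  golf needs (5, 1) <= (5, 2) -> finishes; pool += (1, 1) = (6, 3)
  blocked: bravo wants (7, 2), pool (6, 3) — not enough type-B units
  blocked: hotel wants (7, 2), pool (6, 3) — not enough type-B units
Processes that can never finish: bravo and hotel.


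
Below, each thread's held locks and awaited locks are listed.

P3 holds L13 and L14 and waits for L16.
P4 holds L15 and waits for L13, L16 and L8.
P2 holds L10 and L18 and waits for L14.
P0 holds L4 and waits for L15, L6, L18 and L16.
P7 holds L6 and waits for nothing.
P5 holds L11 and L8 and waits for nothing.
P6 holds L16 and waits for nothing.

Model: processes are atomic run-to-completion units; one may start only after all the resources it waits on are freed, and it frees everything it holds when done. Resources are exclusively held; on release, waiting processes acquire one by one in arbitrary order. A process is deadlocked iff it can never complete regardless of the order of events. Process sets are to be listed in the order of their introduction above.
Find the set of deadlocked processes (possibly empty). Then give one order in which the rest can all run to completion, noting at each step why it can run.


The deadlocked set is empty.
Key observation: the wait graph is acyclic; completion cascades from the unblocked processes through everyone else.
The rest can finish in the order P7, P6, P5, P3, P2, P4, P0.
Step-by-step check:
  P7 waits on nothing -> runs at once and releases L6
  P6 waits on nothing -> runs at once and releases L16
  P5 waits on nothing -> runs at once and releases L11 and L8
  P3 waits on L16 — all released -> runs and releases L13 and L14
  P2 waits on L14 — all released -> runs and releases L10 and L18
  P4 waits on L13, L16 and L8 — all released -> runs and releases L15
  P0 waits on L15, L6, L18 and L16 — all released -> runs and releases L4


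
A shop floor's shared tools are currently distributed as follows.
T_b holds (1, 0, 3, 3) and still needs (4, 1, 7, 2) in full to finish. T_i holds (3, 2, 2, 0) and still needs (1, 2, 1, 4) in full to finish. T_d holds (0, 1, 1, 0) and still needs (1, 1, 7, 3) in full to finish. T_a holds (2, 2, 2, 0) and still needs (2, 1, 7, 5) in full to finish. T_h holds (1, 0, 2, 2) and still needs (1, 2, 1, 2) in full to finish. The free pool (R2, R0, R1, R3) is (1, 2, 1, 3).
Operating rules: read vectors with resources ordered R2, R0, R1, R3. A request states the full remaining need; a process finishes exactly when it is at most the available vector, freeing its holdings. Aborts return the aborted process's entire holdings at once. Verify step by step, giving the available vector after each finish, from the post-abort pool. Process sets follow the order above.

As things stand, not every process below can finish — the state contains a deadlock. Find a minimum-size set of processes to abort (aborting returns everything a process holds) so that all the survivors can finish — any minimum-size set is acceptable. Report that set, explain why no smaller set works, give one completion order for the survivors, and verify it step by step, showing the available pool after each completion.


Minimum abort set: T_a.
Key observation: T_d could never have finished before the abort; with (2, 2, 2, 0) returned by T_a, it fits at step 3.
Minimality: the empty abort set fails — the state is deadlocked as it stands.
Survivors finish in the order: T_h, T_i, T_d, T_b. Walking it through (pool after the aborts first):
  pool = (3, 4, 3, 3)
  T_h needs (1, 2, 1, 2) <= (3, 4, 3, 3) -> finishes; pool += (1, 0, 2, 2) = (4, 4, 5, 5)
  T_i needs (1, 2, 1, 4) <= (4, 4, 5, 5) -> finishes; pool += (3, 2, 2, 0) = (7, 6, 7, 5)
  T_d needs (1, 1, 7, 3) <= (7, 6, 7, 5) -> finishes; pool += (0, 1, 1, 0) = (7, 7, 8, 5)
  T_b needs (4, 1, 7, 2) <= (7, 7, 8, 5) -> finishes; pool += (1, 0, 3, 3) = (8, 7, 11, 8)


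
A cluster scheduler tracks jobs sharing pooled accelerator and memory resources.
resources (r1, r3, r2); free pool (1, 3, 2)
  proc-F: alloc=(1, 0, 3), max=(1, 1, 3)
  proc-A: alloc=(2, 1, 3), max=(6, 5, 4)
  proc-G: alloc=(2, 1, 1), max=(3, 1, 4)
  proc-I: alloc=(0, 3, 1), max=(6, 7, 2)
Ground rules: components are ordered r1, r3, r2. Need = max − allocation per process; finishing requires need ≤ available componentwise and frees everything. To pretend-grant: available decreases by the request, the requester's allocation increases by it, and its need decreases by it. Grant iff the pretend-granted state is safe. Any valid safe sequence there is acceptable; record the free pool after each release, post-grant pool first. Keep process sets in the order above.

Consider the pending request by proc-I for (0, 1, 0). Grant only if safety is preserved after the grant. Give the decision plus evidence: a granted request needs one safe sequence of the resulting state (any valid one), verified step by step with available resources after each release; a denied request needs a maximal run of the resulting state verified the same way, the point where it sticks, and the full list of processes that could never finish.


DENY — the pretend-granted state is unsafe.
Key observation: after proc-F, proc-G the pool peaks at (4, 3, 6), and each blocked process is short somewhere: proc-A on r3; proc-I on r1.
Pretend the grant happened; the run proc-F, proc-G goes as far as possible. Step-by-step check:
  pool = (1, 2, 2)
  proc-F needs (0, 1, 0) <= (1, 2, 2) -> finishes; pool += (1, 0, 3) = (2, 2, 5)
  proc-G needs (1, 0, 3) <= (2, 2, 5) -> finishes; pool += (2, 1, 1) = (4, 3, 6)
  blocked: proc-A wants (4, 4, 1), pool (4, 3, 6) — not enough r3
  blocked: proc-I wants (6, 3, 1), pool (4, 3, 6) — not enough r1
Had the request been granted, proc-A and proc-I could never finish.


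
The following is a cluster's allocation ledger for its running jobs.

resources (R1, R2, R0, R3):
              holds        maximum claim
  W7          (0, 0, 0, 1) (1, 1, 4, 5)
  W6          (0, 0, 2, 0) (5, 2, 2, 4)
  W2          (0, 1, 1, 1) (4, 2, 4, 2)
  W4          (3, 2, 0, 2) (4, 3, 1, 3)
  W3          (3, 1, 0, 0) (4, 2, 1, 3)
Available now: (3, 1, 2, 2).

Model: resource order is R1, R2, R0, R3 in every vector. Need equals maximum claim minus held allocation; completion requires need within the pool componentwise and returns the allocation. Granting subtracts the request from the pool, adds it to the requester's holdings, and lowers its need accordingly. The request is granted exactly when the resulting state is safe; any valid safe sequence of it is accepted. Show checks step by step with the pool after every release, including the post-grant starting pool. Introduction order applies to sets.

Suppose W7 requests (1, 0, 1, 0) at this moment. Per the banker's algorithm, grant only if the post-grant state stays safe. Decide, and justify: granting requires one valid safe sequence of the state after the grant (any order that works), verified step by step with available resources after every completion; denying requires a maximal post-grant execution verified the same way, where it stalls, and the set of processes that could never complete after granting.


GRANT. The post-grant state is safe; one safe sequence: W4, W3, W6, W7, W2.
Key observation: post-grant, (2, 1, 1, 2) remains, and an order beginning with W4 completes everyone.
Verifying the post-grant state step by step:
  pool = (2, 1, 1, 2)
  W4: need (1, 1, 1, 1) fits (2, 1, 1, 2); releases (3, 2, 0, 2), pool now (5, 3, 1, 4)
  W3: need (1, 1, 1, 3) fits (5, 3, 1, 4); releases (3, 1, 0, 0), pool now (8, 4, 1, 4)
  W6: need (5, 2, 0, 4) fits (8, 4, 1, 4); releases (0, 0, 2, 0), pool now (8, 4, 3, 4)
  W7: need (0, 1, 3, 4) fits (8, 4, 3, 4); releases (1, 0, 1, 1), pool now (9, 4, 4, 5)
  W2: need (4, 1, 3, 1) fits (9, 4, 4, 5); releases (0, 1, 1, 1), pool now (9, 5, 5, 6)


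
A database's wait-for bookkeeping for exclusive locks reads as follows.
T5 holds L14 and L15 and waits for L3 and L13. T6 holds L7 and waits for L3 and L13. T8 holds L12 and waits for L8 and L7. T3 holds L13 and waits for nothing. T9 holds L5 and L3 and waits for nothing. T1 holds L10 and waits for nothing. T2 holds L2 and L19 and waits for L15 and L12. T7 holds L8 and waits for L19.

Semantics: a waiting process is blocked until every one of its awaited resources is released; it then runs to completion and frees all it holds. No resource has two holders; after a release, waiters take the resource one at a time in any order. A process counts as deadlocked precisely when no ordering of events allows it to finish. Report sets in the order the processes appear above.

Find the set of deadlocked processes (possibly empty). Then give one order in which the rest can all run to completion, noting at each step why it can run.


The deadlocked set is T8, T2 and T7.
Key observation: the loop T8 -> T7 -> T2 -> T8 blocks itself forever; no other process is dragged down with it.
One completion order for the rest: T9, T3, T1, T5, T6.
Check, step by step:
  T9 waits on nothing -> runs at once and releases L5 and L3
  T3 waits on nothing -> runs at once and releases L13
  T1 waits on nothing -> runs at once and releases L10
  run T5 (all its waits — L3 and L13 — are resolved); releases L14 and L15
  run T6 (all its waits — L3 and L13 — are resolved); releases L7


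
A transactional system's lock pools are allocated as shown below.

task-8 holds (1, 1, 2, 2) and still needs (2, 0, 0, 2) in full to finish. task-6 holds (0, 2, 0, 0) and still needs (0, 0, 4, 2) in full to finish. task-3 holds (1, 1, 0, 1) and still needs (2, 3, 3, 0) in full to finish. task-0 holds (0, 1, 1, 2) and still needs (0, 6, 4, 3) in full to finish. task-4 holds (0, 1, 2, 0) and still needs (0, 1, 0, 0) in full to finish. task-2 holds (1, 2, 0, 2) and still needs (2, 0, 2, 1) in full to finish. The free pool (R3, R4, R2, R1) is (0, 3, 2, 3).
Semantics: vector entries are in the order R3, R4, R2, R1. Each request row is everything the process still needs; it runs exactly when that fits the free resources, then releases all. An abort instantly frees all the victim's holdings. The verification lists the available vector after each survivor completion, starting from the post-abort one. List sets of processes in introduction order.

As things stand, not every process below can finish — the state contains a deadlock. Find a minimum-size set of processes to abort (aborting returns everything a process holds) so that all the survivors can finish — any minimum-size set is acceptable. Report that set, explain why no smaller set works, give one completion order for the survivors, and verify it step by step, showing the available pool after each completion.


Abort task-8 and task-3.
Key observation: the deadlocked task-2 becomes finishable only because task-8 and task-3 released (2, 2, 2, 3); it completes at step 3 below.
Minimality, checking each single-abort alternative: task-8 alone leaves task-3 blocked (short on R3); task-6 alone leaves task-8 blocked (short on R3); task-3 alone leaves task-8 blocked (short on R3); task-0 alone leaves task-8 blocked (short on R3); task-4 alone leaves task-8 blocked (short on R3); task-2 alone leaves task-8 blocked (short on R3).
The survivors complete as task-6, task-4, task-2, task-0. Walking it through (starting from the post-abort pool):
  pool = (2, 5, 4, 6)
  task-6 needs (0, 0, 4, 2) <= (2, 5, 4, 6) -> finishes; pool += (0, 2, 0, 0) = (2, 7, 4, 6)
  task-4 needs (0, 1, 0, 0) <= (2, 7, 4, 6) -> finishes; pool += (0, 1, 2, 0) = (2, 8, 6, 6)
  task-2 needs (2, 0, 2, 1) <= (2, 8, 6, 6) -> finishes; pool += (1, 2, 0, 2) = (3, 10, 6, 8)
  task-0 needs (0, 6, 4, 3) <= (3, 10, 6, 8) -> finishes; pool += (0, 1, 1, 2) = (3, 11, 7, 10)


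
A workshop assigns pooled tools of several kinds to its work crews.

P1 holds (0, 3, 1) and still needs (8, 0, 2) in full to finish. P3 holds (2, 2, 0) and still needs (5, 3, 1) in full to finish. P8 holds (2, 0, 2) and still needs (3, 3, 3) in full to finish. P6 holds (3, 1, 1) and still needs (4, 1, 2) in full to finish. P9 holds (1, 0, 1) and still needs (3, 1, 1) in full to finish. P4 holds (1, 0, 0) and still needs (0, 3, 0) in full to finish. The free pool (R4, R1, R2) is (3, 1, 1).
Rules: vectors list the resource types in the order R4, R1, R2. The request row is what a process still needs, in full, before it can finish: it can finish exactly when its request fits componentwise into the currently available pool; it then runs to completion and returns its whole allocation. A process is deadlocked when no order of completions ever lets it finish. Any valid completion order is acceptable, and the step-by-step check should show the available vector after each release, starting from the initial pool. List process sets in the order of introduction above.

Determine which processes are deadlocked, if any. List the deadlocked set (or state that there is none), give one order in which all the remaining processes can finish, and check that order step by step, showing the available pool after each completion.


Deadlocked set: P1, P3, P8 and P4.
Key observation: after P9, P6 the pool peaks at (7, 2, 3), and each blocked process is short somewhere: P1 on R4; P3 on R1; P8 on R1; P4 on R1.
The rest can finish in the order P9, P6. Verifying each step:
  pool = (3, 1, 1)
  P9 needs (3, 1, 1) <= (3, 1, 1) -> finishes; pool += (1, 0, 1) = (4, 1, 2)
  P6 needs (4, 1, 2) <= (4, 1, 2) -> finishes; pool += (3, 1, 1) = (7, 2, 3)
The stuck group stays short no matter what:
  P1 cannot run: need (8, 0, 2) vs free (7, 2, 3) (insufficient R4)
  P3 cannot run: need (5, 3, 1) vs free (7, 2, 3) (insufficient R1)
  P8 cannot run: need (3, 3, 3) vs free (7, 2, 3) (insufficient R1)
  P4 cannot run: need (0, 3, 0) vs free (7, 2, 3) (insufficient R1)


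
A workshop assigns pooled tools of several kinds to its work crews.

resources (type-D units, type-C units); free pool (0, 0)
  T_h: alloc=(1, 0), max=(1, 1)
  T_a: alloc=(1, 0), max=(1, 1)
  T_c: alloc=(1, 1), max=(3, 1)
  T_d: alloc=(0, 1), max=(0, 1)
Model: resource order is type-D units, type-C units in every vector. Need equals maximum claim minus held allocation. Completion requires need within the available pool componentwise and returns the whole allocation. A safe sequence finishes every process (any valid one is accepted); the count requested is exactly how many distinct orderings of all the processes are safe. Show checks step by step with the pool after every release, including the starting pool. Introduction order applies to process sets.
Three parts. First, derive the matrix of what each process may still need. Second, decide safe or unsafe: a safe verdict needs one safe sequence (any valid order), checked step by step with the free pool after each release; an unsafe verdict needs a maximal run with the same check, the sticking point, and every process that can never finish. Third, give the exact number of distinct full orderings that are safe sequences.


(1) Remaining need (order type-D units, type-C units):
  T_h: (0, 1)
  T_a: (0, 1)
  T_c: (2, 0)
  T_d: (0, 0)
(2) SAFE. One safe sequence: T_d, T_a, T_h, T_c.
Key observation: at T_a the run first touches a limit — (0, 1) against (0, 1), exact on a resource it actually requests.
Step-by-step check:
  pool = (0, 0)
  T_d needs (0, 0) <= (0, 0) -> finishes; pool += (0, 1) = (0, 1)
  T_a needs (0, 1) <= (0, 1) -> finishes; pool += (1, 0) = (1, 1)
  T_h needs (0, 1) <= (1, 1) -> finishes; pool += (1, 0) = (2, 1)
  T_c needs (2, 0) <= (2, 1) -> finishes; pool += (1, 1) = (3, 2)
(3) Precisely 2 of the possible complete orderings are safe sequences.


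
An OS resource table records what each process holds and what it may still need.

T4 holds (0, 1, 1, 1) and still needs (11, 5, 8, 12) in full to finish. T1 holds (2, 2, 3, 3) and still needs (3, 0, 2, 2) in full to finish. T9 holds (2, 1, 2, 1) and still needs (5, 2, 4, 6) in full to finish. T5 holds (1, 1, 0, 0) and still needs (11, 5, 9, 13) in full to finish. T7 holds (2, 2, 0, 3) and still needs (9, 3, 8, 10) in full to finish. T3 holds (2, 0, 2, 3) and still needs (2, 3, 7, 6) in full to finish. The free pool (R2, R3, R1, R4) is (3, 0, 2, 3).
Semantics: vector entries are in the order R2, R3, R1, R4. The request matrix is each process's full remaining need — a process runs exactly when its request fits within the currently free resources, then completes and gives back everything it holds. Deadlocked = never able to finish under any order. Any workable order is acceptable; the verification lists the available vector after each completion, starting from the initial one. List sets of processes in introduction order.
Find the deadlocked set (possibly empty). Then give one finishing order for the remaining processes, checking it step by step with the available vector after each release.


The deadlocked set is empty.
Key observation: the pool covers T1 at once, and every later process fits after earlier releases.
The rest can finish in the order T1, T9, T3, T7, T5, T4. Walking it through:
  pool = (3, 0, 2, 3)
  T1 needs (3, 0, 2, 2) <= (3, 0, 2, 3) -> finishes; pool += (2, 2, 3, 3) = (5, 2, 5, 6)
  T9 needs (5, 2, 4, 6) <= (5, 2, 5, 6) -> finishes; pool += (2, 1, 2, 1) = (7, 3, 7, 7)
  T3 needs (2, 3, 7, 6) <= (7, 3, 7, 7) -> finishes; pool += (2, 0, 2, 3) = (9, 3, 9, 10)
  T7 needs (9, 3, 8, 10) <= (9, 3, 9, 10) -> finishes; pool += (2, 2, 0, 3) = (11, 5, 9, 13)
  T5 needs (11, 5, 9, 13) <= (11, 5, 9, 13) -> finishes; pool += (1, 1, 0, 0) = (12, 6, 9, 13)
  T4 needs (11, 5, 8, 12) <= (12, 6, 9, 13) -> finishes; pool += (0, 1, 1, 1) = (12, 7, 10, 14)


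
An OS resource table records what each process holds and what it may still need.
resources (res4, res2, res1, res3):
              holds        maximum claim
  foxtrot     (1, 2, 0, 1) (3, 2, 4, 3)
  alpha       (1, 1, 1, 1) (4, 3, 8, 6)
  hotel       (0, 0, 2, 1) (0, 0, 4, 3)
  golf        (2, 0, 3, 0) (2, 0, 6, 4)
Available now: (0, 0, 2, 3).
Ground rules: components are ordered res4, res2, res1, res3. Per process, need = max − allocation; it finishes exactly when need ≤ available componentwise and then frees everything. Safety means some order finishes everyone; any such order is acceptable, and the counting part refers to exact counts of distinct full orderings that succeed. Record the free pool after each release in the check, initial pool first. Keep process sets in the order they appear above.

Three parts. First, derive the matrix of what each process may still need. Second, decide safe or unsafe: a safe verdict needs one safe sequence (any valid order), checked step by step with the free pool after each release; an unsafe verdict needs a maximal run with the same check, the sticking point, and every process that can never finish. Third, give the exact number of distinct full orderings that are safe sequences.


(1) Outstanding need per process (order res4, res2, res1, res3):
  foxtrot: (2, 0, 4, 2)
  alpha: (3, 2, 7, 5)
  hotel: (0, 0, 2, 2)
  golf: (0, 0, 3, 4)
(2) SAFE. One safe sequence: hotel, golf, foxtrot, alpha.
Key observation: the first exact fit in this order is hotel — it needs (0, 0, 2, 2) with (0, 0, 2, 3) free, meeting a requested resource to the last unit.
Check, step by step:
  pool = (0, 0, 2, 3)
  hotel: need (0, 0, 2, 2) fits (0, 0, 2, 3); releases (0, 0, 2, 1), pool now (0, 0, 4, 4)
  golf: need (0, 0, 3, 4) fits (0, 0, 4, 4); releases (2, 0, 3, 0), pool now (2, 0, 7, 4)
  foxtrot: need (2, 0, 4, 2) fits (2, 0, 7, 4); releases (1, 2, 0, 1), pool now (3, 2, 7, 5)
  alpha: need (3, 2, 7, 5) fits (3, 2, 7, 5); releases (1, 1, 1, 1), pool now (4, 3, 8, 6)
(3) The exact count: 1 of the possible complete orderings is a safe sequence.


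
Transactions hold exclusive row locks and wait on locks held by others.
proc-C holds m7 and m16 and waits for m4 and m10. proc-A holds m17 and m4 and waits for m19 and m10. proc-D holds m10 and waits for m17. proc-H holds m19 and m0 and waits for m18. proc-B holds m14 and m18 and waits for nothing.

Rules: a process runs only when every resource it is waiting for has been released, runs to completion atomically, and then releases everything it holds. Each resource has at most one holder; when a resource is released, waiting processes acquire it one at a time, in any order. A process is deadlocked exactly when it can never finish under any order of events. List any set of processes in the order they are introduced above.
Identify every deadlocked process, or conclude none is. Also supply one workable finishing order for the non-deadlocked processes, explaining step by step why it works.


The deadlocked set is proc-C, proc-A and proc-D.
Key observation: the wait chain closes on itself along proc-A -> proc-D -> proc-A; proc-C waits into the deadlock from upstream.
A valid finishing order for the others: proc-B, proc-H.
Step-by-step check:
  proc-B waits on nothing -> runs at once and releases m14 and m18
  proc-H waits on m18 — all released -> runs and releases m19 and m0


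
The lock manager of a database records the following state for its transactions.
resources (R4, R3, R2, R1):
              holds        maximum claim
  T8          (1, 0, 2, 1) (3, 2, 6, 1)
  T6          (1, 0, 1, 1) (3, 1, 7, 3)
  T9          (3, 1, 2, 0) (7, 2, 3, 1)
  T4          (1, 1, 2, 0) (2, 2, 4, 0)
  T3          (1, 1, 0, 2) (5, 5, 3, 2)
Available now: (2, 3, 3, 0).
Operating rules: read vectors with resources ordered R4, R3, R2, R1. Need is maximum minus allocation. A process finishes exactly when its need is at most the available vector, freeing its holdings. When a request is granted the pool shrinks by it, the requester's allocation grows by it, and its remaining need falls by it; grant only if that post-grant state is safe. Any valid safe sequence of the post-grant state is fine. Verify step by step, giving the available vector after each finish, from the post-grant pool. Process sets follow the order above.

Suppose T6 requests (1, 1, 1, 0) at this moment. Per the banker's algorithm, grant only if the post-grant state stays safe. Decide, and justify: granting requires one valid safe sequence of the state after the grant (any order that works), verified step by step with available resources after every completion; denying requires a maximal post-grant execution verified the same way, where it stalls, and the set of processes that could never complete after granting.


DENY. Granting would leave the state unsafe.
Key observation: after T4, T8 the pool peaks at (3, 3, 6, 1), and each blocked process is short somewhere: T6 on R1; T9 on R4; T3 on R4, R3.
Pretend the grant happened; the run T4, T8 goes as far as possible. Walking it through:
  pool = (1, 2, 2, 0)
  run T4 (needs (1, 1, 2, 0), free (1, 2, 2, 0)); after release of (1, 1, 2, 0) the pool is (2, 3, 4, 0)
  run T8 (needs (2, 2, 4, 0), free (2, 3, 4, 0)); after release of (1, 0, 2, 1) the pool is (3, 3, 6, 1)
  T6 still needs (1, 0, 5, 2) but only (3, 3, 6, 1) is free — short on R1
  T9 still needs (4, 1, 1, 1) but only (3, 3, 6, 1) is free — short on R4
  T3 still needs (4, 4, 3, 0) but only (3, 3, 6, 1) is free — short on R4 and R3
Post-grant, the permanently blocked set is T6, T9 and T3.


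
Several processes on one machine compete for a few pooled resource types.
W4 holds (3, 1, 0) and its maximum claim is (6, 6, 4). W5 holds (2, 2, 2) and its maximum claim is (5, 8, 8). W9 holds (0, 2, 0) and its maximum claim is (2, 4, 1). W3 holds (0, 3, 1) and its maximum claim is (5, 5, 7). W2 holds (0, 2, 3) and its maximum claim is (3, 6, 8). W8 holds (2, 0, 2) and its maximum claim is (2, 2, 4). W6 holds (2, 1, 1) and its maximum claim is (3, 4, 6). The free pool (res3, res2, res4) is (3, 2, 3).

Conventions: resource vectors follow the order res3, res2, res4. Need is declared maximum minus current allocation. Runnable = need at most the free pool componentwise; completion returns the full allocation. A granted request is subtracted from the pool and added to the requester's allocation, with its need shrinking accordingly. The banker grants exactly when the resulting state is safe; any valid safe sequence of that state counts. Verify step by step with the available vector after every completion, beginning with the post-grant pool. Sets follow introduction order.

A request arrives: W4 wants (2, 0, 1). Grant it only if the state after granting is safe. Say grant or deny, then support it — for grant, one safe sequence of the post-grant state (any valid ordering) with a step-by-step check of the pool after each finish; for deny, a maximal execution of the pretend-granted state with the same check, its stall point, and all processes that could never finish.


DENY: after the grant no complete ordering would exist.
Key observation: after W8, W9 the pool peaks at (3, 4, 4), and each blocked process is short somewhere: W4 on res2; W5 on res2, res4; W3 on res3, res4; W2 on res4; W6 on res4.
Pretend the grant happened; the run W8, W9 goes as far as possible. Walking it through:
  pool = (1, 2, 2)
  W8: need (0, 2, 2) fits (1, 2, 2); releases (2, 0, 2), pool now (3, 2, 4)
  W9: need (2, 2, 1) fits (3, 2, 4); releases (0, 2, 0), pool now (3, 4, 4)
  W4 cannot run: need (1, 5, 3) vs free (3, 4, 4) (insufficient res2)
  W5 cannot run: need (3, 6, 6) vs free (3, 4, 4) (insufficient res2 and res4)
  W3 cannot run: need (5, 2, 6) vs free (3, 4, 4) (insufficient res3 and res4)
  W2 cannot run: need (3, 4, 5) vs free (3, 4, 4) (insufficient res4)
  W6 cannot run: need (1, 3, 5) vs free (3, 4, 4) (insufficient res4)
Post-grant, the permanently blocked set is W4, W5, W3, W2 and W6.


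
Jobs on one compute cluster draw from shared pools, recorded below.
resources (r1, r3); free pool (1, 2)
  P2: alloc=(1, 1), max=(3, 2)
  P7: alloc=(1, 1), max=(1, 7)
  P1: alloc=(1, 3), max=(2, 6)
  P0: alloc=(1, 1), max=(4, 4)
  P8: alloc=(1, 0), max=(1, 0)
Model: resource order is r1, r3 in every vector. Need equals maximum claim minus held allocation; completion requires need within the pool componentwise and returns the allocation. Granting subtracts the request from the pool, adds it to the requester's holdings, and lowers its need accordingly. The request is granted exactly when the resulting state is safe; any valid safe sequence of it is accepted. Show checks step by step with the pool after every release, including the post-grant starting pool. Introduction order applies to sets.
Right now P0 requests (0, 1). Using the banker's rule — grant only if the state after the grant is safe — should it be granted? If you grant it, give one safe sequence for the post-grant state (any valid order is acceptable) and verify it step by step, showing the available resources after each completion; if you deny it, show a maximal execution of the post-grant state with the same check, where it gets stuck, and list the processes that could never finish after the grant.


GRANT. The post-grant state is safe; one safe sequence: P8, P2, P0, P1, P7.
Key observation: (1, 1) free after granting still covers P8 first, and each release covers the next.
Check on the post-grant state, step by step:
  pool = (1, 1)
  P8: need (0, 0) fits (1, 1); releases (1, 0), pool now (2, 1)
  P2: need (2, 1) fits (2, 1); releases (1, 1), pool now (3, 2)
  P0: need (3, 2) fits (3, 2); releases (1, 2), pool now (4, 4)
  P1: need (1, 3) fits (4, 4); releases (1, 3), pool now (5, 7)
  P7: need (0, 6) fits (5, 7); releases (1, 1), pool now (6, 8)


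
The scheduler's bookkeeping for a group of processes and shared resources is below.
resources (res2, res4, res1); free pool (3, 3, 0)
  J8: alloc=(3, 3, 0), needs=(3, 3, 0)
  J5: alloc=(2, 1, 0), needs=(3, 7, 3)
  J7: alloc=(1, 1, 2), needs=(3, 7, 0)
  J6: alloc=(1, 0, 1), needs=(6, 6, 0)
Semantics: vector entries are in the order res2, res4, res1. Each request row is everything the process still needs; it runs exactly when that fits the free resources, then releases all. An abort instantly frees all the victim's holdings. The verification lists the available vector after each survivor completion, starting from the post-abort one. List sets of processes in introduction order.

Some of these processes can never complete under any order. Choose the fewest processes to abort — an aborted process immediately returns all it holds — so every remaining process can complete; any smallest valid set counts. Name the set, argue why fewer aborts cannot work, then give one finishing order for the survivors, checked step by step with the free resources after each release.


Minimum abort set: J5.
Key observation: aborting J5 returns (2, 1, 0), and J7 — hopeless before — runs at step 2 with the returned capacity in the pool.
Minimality: the empty abort set fails — the state is deadlocked as it stands.
One survivor order: J8, J7, J6. Verifying each step (post-abort pool first):
  pool = (5, 4, 0)
  J8 needs (3, 3, 0) <= (5, 4, 0) -> finishes; pool += (3, 3, 0) = (8, 7, 0)
  J7 needs (3, 7, 0) <= (8, 7, 0) -> finishes; pool += (1, 1, 2) = (9, 8, 2)
  J6 needs (6, 6, 0) <= (9, 8, 2) -> finishes; pool += (1, 0, 1) = (10, 8, 3)
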